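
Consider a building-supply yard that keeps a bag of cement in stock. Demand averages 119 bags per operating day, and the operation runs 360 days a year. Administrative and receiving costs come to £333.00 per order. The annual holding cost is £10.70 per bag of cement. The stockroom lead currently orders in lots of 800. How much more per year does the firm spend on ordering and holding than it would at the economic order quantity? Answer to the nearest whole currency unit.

Annual demand D = 119 × 360 = 42,840.
EOQ = √(2DS/H) = √(2 × 42,840 × 333 / 10.7) ≈ 1632.94.
Cost at Q* = (D/Q*)S + (Q*/2)H = √(2DSH) ≈ £17,472.45.
Cost at Q = 800: (42,840/800)×333 + (800/2)×10.7 = £17,832.15 + £4,280.00 = £22,112.15.
Excess = £22,112.15 − £17,472.45 = £4,639.70.

Extra cost ≈ £4,640 per year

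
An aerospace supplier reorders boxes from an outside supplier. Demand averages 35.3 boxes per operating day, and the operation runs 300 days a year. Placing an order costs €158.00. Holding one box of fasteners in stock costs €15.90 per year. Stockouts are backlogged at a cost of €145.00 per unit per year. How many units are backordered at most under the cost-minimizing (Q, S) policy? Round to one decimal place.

S* ≈ 47.8 boxes

Annual demand D = 35.3 × 300 = 10,590.
With planned backorders, Q* = √(2DS/H) · √((H+B)/B).
√(2DS/H) = √(2 × 10,590 × 158 / 15.9) = 458.768.
√((H+B)/B) = √((15.9+145)/145) = 1.0534.
Q* ≈ 483.267.
S* = Q* · H/(H+B) = 483.267 × 15.9/160.9 ≈ 47.756.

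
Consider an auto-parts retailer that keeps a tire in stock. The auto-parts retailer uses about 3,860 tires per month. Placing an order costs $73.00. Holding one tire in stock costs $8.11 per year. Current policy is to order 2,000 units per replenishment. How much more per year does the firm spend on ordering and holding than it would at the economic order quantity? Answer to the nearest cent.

Annual demand D = 3,860 × 12 = 46,320.
EOQ = √(2DS/H) = √(2 × 46,320 × 73 / 8.11) ≈ 913.17.
Cost at Q* = (D/Q*)S + (Q*/2)H = √(2DSH) ≈ $7,405.79.
Cost at Q = 2,000: (46,320/2,000)×73 + (2,000/2)×8.11 = $1,690.68 + $8,110.00 = $9,800.68.
Excess = $9,800.68 − $7,405.79 = $2,394.89.

Extra cost ≈ $2,394.89 per year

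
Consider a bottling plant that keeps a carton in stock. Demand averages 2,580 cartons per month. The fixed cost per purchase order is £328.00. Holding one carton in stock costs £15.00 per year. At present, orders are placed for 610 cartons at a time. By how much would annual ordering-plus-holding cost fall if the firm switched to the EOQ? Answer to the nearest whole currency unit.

Extra cost ≈ £3,768 per year

Annual demand D = 2,580 × 12 = 30,960.
EOQ = √(2DS/H) = √(2 × 30,960 × 328 / 15) ≈ 1163.61.
Cost at Q* = (D/Q*)S + (Q*/2)H = √(2DSH) ≈ £17,454.12.
Cost at Q = 610: (30,960/610)×328 + (610/2)×15 = £16,647.34 + £4,575.00 = £21,222.34.
Excess = £21,222.34 − £17,454.12 = £3,768.22.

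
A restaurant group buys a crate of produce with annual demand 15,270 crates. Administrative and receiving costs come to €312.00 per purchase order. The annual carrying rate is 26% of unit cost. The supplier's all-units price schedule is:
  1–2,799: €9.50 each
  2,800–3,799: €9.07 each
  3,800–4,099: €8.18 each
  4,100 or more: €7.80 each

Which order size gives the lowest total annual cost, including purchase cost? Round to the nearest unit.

Holding cost per unit per year at price C is H = 0.26·C.
For each price level, check whether its EOQ is feasible; otherwise the best quantity at that price is the breakpoint.
EOQ at €9.50 = 1964.1 (feasible in tier 1): TC = 15,270×€9.50 + (15,270/1964.1)×312 + (1964.1/2)×0.26×€9.50 = €149,916.32.
EOQ at €9.07 = 2010.1 < 2800, so use break Q=2800: TC = 15,270×€9.07 + (15,270/2800.0)×312 + (2800.0/2)×0.26×€9.07 = €143,501.89.
EOQ at €8.18 = 2116.6 < 3800, so use break Q=3800: TC = 15,270×€8.18 + (15,270/3800.0)×312 + (3800.0/2)×0.26×€8.18 = €130,203.27.
EOQ at €7.80 = 2167.6 < 4100, so use break Q=4100: TC = 15,270×€7.80 + (15,270/4100.0)×312 + (4100.0/2)×0.26×€7.80 = €124,425.41.
Lowest total cost is €124,425.41 at Q = 4100.0.

Q* ≈ 4,100 crates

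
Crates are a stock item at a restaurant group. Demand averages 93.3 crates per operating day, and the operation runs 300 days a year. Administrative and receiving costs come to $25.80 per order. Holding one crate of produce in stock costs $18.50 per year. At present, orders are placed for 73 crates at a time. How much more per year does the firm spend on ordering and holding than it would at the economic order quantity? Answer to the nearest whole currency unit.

Extra cost ≈ $5,399 per year

Annual demand D = 93.3 × 300 = 27,990.
EOQ = √(2DS/H) = √(2 × 27,990 × 25.8 / 18.5) ≈ 279.41.
Cost at Q* = (D/Q*)S + (Q*/2)H = √(2DSH) ≈ $5,169.07.
Cost at Q = 73: (27,990/73)×25.8 + (73/2)×18.5 = $9,892.36 + $675.25 = $10,567.61.
Excess = $10,567.61 − $5,169.07 = $5,398.54.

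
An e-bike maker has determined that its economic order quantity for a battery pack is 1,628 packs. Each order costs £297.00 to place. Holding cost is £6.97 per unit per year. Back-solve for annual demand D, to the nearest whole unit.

D ≈ 31,100 packs per year

The basic EOQ model gives Q* = √(2DS/H); rearrange for the unknown.
From Q* = √(2DS/H): D = Q*²H / (2S) = 1,628² × 6.97 / (2 × 297) = 31099.624.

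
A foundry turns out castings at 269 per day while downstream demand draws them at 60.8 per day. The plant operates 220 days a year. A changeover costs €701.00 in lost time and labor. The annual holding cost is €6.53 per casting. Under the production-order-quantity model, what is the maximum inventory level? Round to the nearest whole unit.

I_max ≈ 1,491 castings

Annual demand D = 60.8 × 220 = 13,376.
Production build-up factor (1 − d/p) = 1 − 60.8/269 = 0.7740.
Q* = √(2DS / (H(1 − d/p))) = √(2 × 13,376 × 701 / (6.53 × 0.7740)).
= √(18,753,152 / 5.0541) ≈ 1926.266.
Maximum inventory = Q*(1 − d/p) = 1926.266 × 0.7740 ≈ 1490.887.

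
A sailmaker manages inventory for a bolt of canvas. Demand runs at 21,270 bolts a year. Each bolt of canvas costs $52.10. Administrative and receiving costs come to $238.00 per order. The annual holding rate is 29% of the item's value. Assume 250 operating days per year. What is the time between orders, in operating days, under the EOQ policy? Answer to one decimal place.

Holding cost H = 0.29 × $52.10 = $15.1090 per unit per year.
EOQ = √(2DS/H) = √(2 × 21,270 × 238 / 15.109) ≈ 818.60.
Cycle time = Q*/D × 250 = 818.60 / 21,270 × 250 ≈ 9.621 days.

T ≈ 9.6 days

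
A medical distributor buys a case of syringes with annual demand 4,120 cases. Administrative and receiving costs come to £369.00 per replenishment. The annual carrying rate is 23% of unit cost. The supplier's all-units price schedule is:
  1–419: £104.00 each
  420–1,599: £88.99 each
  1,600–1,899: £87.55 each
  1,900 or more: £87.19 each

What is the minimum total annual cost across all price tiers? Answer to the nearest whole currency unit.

Holding cost per unit per year at price C is H = 0.23·C.
Evaluate total cost at each tier's feasible EOQ or, if the EOQ is below the tier, at the tier's minimum quantity.
EOQ at £104.00 = 356.5 (feasible in tier 1): TC = 4,120×£104.00 + (4,120/356.5)×369 + (356.5/2)×0.23×£104.00 = £437,008.20.
EOQ at £88.99 = 385.4 < 420, so use break Q=420: TC = 4,120×£88.99 + (4,120/420.0)×369 + (420.0/2)×0.23×£88.99 = £374,556.73.
EOQ at £87.55 = 388.6 < 1600, so use break Q=1600: TC = 4,120×£87.55 + (4,120/1600.0)×369 + (1600.0/2)×0.23×£87.55 = £377,765.38.
EOQ at £87.19 = 389.4 < 1900, so use break Q=1900: TC = 4,120×£87.19 + (4,120/1900.0)×369 + (1900.0/2)×0.23×£87.19 = £379,073.96.
Lowest total cost among the candidates is at Q = 420.0.

TC* ≈ £374,557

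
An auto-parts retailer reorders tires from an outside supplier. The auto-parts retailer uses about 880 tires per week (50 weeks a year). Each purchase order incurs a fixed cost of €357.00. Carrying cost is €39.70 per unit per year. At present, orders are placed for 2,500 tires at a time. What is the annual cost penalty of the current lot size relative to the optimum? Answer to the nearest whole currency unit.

Extra cost ≈ €20,592 per year

Annual demand D = 880 × 50 = 44,000.
EOQ = √(2DS/H) = √(2 × 44,000 × 357 / 39.7) ≈ 889.57.
Cost at Q* = (D/Q*)S + (Q*/2)H = √(2DSH) ≈ €35,315.93.
Cost at Q = 2,500: (44,000/2,500)×357 + (2,500/2)×39.7 = €6,283.20 + €49,625.00 = €55,908.20.
Excess = €55,908.20 − €35,315.93 = €20,592.27.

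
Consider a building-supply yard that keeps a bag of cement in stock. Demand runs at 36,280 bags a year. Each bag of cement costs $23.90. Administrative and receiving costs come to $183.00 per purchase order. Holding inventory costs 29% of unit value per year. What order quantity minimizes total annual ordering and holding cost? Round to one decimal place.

Holding cost H = 0.29 × $23.90 = $6.9310 per unit per year.
EOQ = √(2DS / H) = √(2 × 36,280 × 183 / 6.931).
= √(13,278,480 / 6.931) = √1,915,810.1284 ≈ 1384.128.

Q* ≈ 1,384.1 bags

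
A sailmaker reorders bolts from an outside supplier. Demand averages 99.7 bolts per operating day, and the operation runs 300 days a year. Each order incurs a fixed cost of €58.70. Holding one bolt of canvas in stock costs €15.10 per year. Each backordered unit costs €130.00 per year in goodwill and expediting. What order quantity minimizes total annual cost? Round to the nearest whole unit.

Q* ≈ 509 bolts

Annual demand D = 99.7 × 300 = 29,910.
With planned backorders, Q* = √(2DS/H) · √((H+B)/B).
√(2DS/H) = √(2 × 29,910 × 58.7 / 15.1) = 482.230.
√((H+B)/B) = √((15.1+130)/130) = 1.0565.
Q* ≈ 509.467.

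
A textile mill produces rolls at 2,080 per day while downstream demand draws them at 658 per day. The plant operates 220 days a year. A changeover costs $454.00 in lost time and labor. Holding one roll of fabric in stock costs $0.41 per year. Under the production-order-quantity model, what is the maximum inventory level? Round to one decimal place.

I_max ≈ 14,804.5 rolls

Annual demand D = 658 × 220 = 144,760.
Production build-up factor (1 − d/p) = 1 − 658/2,080 = 0.6837.
Q* = √(2DS / (H(1 − d/p))) = √(2 × 144,760 × 454 / (0.41 × 0.6837)).
= √(131,442,080 / 0.2803) ≈ 21654.948.
Maximum inventory = Q*(1 − d/p) = 21654.948 × 0.6837 ≈ 14804.489.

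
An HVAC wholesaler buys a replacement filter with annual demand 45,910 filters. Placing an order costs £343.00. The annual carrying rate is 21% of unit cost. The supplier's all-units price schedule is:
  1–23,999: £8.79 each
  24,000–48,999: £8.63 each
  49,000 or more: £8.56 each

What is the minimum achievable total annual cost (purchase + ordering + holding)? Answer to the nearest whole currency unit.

Holding cost per unit per year at price C is H = 0.21·C.
Evaluate total cost at each tier's feasible EOQ or, if the EOQ is below the tier, at the tier's minimum quantity.
EOQ at £8.79 = 4130.6 (feasible in tier 1): TC = 45,910×£8.79 + (45,910/4130.6)×343 + (4130.6/2)×0.21×£8.79 = £411,173.55.
EOQ at £8.63 = 4168.7 < 24000, so use break Q=24000: TC = 45,910×£8.63 + (45,910/24000.0)×343 + (24000.0/2)×0.21×£8.63 = £418,607.03.
EOQ at £8.56 = 4185.7 < 49000, so use break Q=49000: TC = 45,910×£8.56 + (45,910/49000.0)×343 + (49000.0/2)×0.21×£8.56 = £437,352.17.
Lowest total cost among the candidates is at Q = 4130.6.

TC* ≈ £411,174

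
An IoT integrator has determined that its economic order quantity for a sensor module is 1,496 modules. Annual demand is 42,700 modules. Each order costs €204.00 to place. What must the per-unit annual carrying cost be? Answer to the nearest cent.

Invert the EOQ relation Q*² = 2DS/H.
From Q* = √(2DS/H): H = 2DS / Q*² = 2 × 42,700 × 204 / 1,496² = 7.7844.

H ≈ €7.78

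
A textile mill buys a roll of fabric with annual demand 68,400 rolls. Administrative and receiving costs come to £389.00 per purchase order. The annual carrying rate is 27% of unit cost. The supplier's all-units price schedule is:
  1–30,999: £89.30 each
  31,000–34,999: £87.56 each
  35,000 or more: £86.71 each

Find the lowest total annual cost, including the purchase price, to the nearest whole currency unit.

TC* ≈ £6,143,940

Holding cost per unit per year at price C is H = 0.27·C.
Candidates are each tier's EOQ (if it falls in that tier) and each price-break quantity.
EOQ at £89.30 = 1485.6 (feasible in tier 1): TC = 68,400×£89.30 + (68,400/1485.6)×389 + (1485.6/2)×0.27×£89.30 = £6,143,939.99.
EOQ at £87.56 = 1500.3 < 31000, so use break Q=31000: TC = 68,400×£87.56 + (68,400/31000.0)×389 + (31000.0/2)×0.27×£87.56 = £6,356,400.91.
EOQ at £86.71 = 1507.7 < 35000, so use break Q=35000: TC = 68,400×£86.71 + (68,400/35000.0)×389 + (35000.0/2)×0.27×£86.71 = £6,341,428.97.
Lowest total cost among the candidates is at Q = 1485.6.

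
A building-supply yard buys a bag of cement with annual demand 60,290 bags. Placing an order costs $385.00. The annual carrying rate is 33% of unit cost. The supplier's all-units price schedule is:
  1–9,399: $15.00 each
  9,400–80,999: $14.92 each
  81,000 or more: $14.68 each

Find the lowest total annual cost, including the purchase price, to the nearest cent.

Holding cost per unit per year at price C is H = 0.33·C.
For each price level, check whether its EOQ is feasible; otherwise the best quantity at that price is the breakpoint.
EOQ at $15.00 = 3062.4 (feasible in tier 1): TC = 60,290×$15.00 + (60,290/3062.4)×385 + (3062.4/2)×0.33×$15.00 = $919,509.00.
EOQ at $14.92 = 3070.6 < 9400, so use break Q=9400: TC = 60,290×$14.92 + (60,290/9400.0)×385 + (9400.0/2)×0.33×$14.92 = $925,137.04.
EOQ at $14.68 = 3095.6 < 81000, so use break Q=81000: TC = 60,290×$14.68 + (60,290/81000.0)×385 + (81000.0/2)×0.33×$14.68 = $1,081,541.96.
Lowest total cost among the candidates is at Q = 3062.4.

TC* ≈ $919,509.00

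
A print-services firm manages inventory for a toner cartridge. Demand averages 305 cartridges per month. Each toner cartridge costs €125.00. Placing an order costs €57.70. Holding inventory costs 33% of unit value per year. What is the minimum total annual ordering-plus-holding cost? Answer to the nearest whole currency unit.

Annual demand D = 305 × 12 = 3,660.
Holding cost H = 0.33 × €125.00 = €41.2500 per unit per year.
EOQ = √(2DS/H) = √(2 × 3,660 × 57.7 / 41.25) ≈ 101.19.
At Q*, ordering cost (D/Q*)S equals holding cost (Q*/2)H, each = √(DSH/2).
Minimum total = √(2DSH) = √(2 × 3,660 × 57.7 × 41.25) ≈ 4174.029.

TC* ≈ €4,174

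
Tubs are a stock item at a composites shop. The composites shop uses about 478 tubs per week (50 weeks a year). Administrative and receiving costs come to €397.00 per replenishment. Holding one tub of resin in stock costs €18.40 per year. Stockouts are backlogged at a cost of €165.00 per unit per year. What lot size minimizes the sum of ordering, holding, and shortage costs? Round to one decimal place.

Annual demand D = 478 × 50 = 23,900.
With planned backorders, Q* = √(2DS/H) · √((H+B)/B).
√(2DS/H) = √(2 × 23,900 × 397 / 18.4) = 1015.548.
√((H+B)/B) = √((18.4+165)/165) = 1.0543.
Q* ≈ 1070.676.

Q* ≈ 1,070.7 tubs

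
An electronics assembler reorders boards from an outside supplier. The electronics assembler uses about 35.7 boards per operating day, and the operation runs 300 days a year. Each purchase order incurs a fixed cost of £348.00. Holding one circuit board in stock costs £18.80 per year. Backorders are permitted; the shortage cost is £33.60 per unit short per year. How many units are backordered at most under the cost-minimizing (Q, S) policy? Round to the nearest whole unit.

Annual demand D = 35.7 × 300 = 10,710.
With planned backorders, Q* = √(2DS/H) · √((H+B)/B).
√(2DS/H) = √(2 × 10,710 × 348 / 18.8) = 629.681.
√((H+B)/B) = √((18.8+33.6)/33.6) = 1.2488.
Q* ≈ 786.351.
S* = Q* · H/(H+B) = 786.351 × 18.8/52.4 ≈ 282.126.

S* ≈ 282 boards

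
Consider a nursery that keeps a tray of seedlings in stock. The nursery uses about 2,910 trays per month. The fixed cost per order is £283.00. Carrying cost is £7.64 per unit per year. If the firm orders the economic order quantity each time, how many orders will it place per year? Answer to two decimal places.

N ≈ 21.71 orders per year

Annual demand D = 2,910 × 12 = 34,920.
The optimal lot size = √(2DS/H) = √(2 × 34,920 × 283 / 7.64) ≈ 1608.42.
Orders per year = D / Q* = 34,920 / 1608.42 ≈ 21.711.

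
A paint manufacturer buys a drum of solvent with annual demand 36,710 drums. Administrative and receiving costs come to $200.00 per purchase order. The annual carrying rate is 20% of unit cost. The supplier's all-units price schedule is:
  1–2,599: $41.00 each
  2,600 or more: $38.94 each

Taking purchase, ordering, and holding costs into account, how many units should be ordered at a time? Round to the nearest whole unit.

Q* ≈ 2,600 drums

Holding cost per unit per year at price C is H = 0.20·C.
Evaluate total cost at each tier's feasible EOQ or, if the EOQ is below the tier, at the tier's minimum quantity.
EOQ at $41.00 = 1338.2 (feasible in tier 1): TC = 36,710×$41.00 + (36,710/1338.2)×200 + (1338.2/2)×0.20×$41.00 = $1,516,083.09.
EOQ at $38.94 = 1373.1 < 2600, so use break Q=2600: TC = 36,710×$38.94 + (36,710/2600.0)×200 + (2600.0/2)×0.20×$38.94 = $1,442,435.65.
Lowest total cost is $1,442,435.65 at Q = 2600.0.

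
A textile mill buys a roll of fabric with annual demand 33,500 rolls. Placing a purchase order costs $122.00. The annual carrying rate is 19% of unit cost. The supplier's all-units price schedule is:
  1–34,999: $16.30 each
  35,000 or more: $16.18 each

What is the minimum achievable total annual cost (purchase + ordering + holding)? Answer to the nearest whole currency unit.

Holding cost per unit per year at price C is H = 0.19·C.
Evaluate total cost at each tier's feasible EOQ or, if the EOQ is below the tier, at the tier's minimum quantity.
EOQ at $16.30 = 1624.6 (feasible in tier 1): TC = 33,500×$16.30 + (33,500/1624.6)×122 + (1624.6/2)×0.19×$16.30 = $551,081.39.
EOQ at $16.18 = 1630.6 < 35000, so use break Q=35000: TC = 33,500×$16.18 + (33,500/35000.0)×122 + (35000.0/2)×0.19×$16.18 = $595,945.27.
Lowest total cost among the candidates is at Q = 1624.6.

TC* ≈ $551,081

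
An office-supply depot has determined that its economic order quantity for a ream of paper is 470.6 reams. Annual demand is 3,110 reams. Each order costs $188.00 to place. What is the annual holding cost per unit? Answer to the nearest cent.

Invert the EOQ relation Q*² = 2DS/H.
From Q* = √(2DS/H): H = 2DS / Q*² = 2 × 3,110 × 188 / 470.6² = 5.2801.

H ≈ $5.28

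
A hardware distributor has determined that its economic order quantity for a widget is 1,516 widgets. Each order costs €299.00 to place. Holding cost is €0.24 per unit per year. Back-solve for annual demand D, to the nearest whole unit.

Invert the EOQ relation Q*² = 2DS/H.
From Q* = √(2DS/H): D = Q*²H / (2S) = 1,516² × 0.24 / (2 × 299) = 922.377.

D ≈ 922 widgets per year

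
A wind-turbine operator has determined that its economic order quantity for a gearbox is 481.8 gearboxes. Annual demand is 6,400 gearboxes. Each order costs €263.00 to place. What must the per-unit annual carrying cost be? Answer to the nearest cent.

H ≈ €14.50

Invert the EOQ relation Q*² = 2DS/H.
From Q* = √(2DS/H): H = 2DS / Q*² = 2 × 6,400 × 263 / 481.8² = 14.5021.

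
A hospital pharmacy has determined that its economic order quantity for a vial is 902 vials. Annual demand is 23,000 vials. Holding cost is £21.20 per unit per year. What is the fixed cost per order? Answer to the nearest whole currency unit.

S ≈ £375

Squaring Q* = √(2DS/H) gives Q*² = 2DS/H.
From Q* = √(2DS/H): S = Q*²H / (2D) = 902² × 21.2 / (2 × 23,000) = 374.9653.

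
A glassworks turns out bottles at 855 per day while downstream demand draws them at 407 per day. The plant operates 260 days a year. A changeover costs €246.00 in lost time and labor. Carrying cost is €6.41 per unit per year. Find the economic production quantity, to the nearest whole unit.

Q* ≈ 3,937 bottles

Annual demand D = 407 × 260 = 105,820.
Production build-up factor (1 − d/p) = 1 − 407/855 = 0.5240.
Q* = √(2DS / (H(1 − d/p))) = √(2 × 105,820 × 246 / (6.41 × 0.5240)).
= √(52,063,440 / 3.3587) ≈ 3937.146.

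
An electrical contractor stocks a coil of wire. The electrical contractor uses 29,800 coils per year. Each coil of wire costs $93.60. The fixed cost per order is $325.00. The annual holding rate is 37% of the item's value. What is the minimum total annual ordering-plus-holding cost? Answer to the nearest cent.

Holding cost H = 0.37 × $93.60 = $34.6320 per unit per year.
Q* = √(2DS/H) = √(2 × 29,800 × 325 / 34.632) ≈ 747.87.
At the optimum the two cost components are equal, so total cost = 2·(Q*/2)H = Q*·H.
Minimum total = √(2DSH) = √(2 × 29,800 × 325 × 34.632) ≈ 25900.229.

TC* ≈ $25,900.23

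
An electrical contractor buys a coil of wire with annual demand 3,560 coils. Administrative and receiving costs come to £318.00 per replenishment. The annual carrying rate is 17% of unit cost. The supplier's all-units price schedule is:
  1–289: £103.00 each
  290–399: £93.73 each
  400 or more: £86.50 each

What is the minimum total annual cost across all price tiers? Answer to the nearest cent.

Holding cost per unit per year at price C is H = 0.17·C.
For each price level, check whether its EOQ is feasible; otherwise the best quantity at that price is the breakpoint.
Tier 1 (£103.00): EOQ = 359.6 exceeds tier's upper bound 289, so this tier is dominated.
EOQ at £93.73 = 377.0 (feasible in tier 2): TC = 3,560×£93.73 + (3,560/377.0)×318 + (377.0/2)×0.17×£93.73 = £339,685.24.
EOQ at £86.50 = 392.4 < 400, so use break Q=400: TC = 3,560×£86.50 + (3,560/400.0)×318 + (400.0/2)×0.17×£86.50 = £313,711.20.
Lowest total cost among the candidates is at Q = 400.0.

TC* ≈ £313,711.20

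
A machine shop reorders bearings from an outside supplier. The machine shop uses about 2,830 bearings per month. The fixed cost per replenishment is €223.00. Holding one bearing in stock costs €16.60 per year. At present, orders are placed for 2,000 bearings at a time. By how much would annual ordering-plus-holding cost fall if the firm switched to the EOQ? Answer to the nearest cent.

Extra cost ≈ €4,530.11 per year

Annual demand D = 2,830 × 12 = 33,960.
EOQ = √(2DS/H) = √(2 × 33,960 × 223 / 16.6) ≈ 955.21.
Cost at Q* = (D/Q*)S + (Q*/2)H = √(2DSH) ≈ €15,856.43.
Cost at Q = 2,000: (33,960/2,000)×223 + (2,000/2)×16.6 = €3,786.54 + €16,600.00 = €20,386.54.
Excess = €20,386.54 − €15,856.43 = €4,530.11.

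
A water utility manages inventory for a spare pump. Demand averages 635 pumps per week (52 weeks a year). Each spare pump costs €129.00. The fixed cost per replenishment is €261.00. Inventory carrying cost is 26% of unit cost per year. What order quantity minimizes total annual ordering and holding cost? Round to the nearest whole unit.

Q* ≈ 717 pumps

Annual demand D = 635 × 52 = 33,020.
Holding cost H = 0.26 × €129.00 = €33.5400 per unit per year.
EOQ = √(2DS / H) = √(2 × 33,020 × 261 / 33.54).
= √(17,236,440 / 33.54) = √513,906.9767 ≈ 716.873.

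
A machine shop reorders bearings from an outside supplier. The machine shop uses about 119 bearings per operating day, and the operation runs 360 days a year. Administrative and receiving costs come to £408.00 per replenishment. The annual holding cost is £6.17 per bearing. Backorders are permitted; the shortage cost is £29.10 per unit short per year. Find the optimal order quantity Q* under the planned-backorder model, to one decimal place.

Q* ≈ 2,620.5 bearings

Annual demand D = 119 × 360 = 42,840.
With planned backorders, Q* = √(2DS/H) · √((H+B)/B).
√(2DS/H) = √(2 × 42,840 × 408 / 6.17) = 2380.276.
√((H+B)/B) = √((6.17+29.1)/29.1) = 1.1009.
Q* ≈ 2620.496.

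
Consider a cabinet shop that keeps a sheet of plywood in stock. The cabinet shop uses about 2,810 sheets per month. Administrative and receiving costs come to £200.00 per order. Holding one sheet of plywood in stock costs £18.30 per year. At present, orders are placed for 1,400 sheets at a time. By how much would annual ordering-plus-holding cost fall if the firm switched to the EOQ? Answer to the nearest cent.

Extra cost ≈ £1,916.31 per year

Annual demand D = 2,810 × 12 = 33,720.
EOQ = √(2DS/H) = √(2 × 33,720 × 200 / 18.3) ≈ 858.52.
Cost at Q* = (D/Q*)S + (Q*/2)H = √(2DSH) ≈ £15,710.84.
Cost at Q = 1,400: (33,720/1,400)×200 + (1,400/2)×18.3 = £4,817.14 + £12,810.00 = £17,627.14.
Excess = £17,627.14 − £15,710.84 = £1,916.31.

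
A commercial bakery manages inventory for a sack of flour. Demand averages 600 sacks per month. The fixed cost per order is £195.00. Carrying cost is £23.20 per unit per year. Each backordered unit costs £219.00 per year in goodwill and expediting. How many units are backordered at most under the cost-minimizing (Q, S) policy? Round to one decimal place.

S* ≈ 35.0 sacks

Annual demand D = 600 × 12 = 7,200.
With planned backorders, Q* = √(2DS/H) · √((H+B)/B).
√(2DS/H) = √(2 × 7,200 × 195 / 23.2) = 347.900.
√((H+B)/B) = √((23.2+219)/219) = 1.0516.
Q* ≈ 365.864.
S* = Q* · H/(H+B) = 365.864 × 23.2/242.2 ≈ 35.046.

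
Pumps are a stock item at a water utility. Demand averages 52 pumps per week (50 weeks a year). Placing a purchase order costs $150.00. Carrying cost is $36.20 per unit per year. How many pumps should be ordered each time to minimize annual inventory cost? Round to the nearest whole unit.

Q* ≈ 147 pumps

Annual demand D = 52 × 50 = 2,600.
EOQ = √(2DS / H) = √(2 × 2,600 × 150 / 36.2).
= √(780,000 / 36.2) = √21,546.9613 ≈ 146.789.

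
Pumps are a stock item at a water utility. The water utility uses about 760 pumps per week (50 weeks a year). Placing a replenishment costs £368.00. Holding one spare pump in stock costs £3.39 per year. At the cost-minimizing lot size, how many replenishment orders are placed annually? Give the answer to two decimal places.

N ≈ 13.23 orders per year

Annual demand D = 760 × 50 = 38,000.
EOQ = √(2DS/H) = √(2 × 38,000 × 368 / 3.39) ≈ 2872.31.
Orders per year = D / Q* = 38,000 / 2872.31 ≈ 13.230.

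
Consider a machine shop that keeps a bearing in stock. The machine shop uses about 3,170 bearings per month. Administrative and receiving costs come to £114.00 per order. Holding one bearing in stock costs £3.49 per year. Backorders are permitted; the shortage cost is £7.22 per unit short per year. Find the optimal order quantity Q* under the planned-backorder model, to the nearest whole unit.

Q* ≈ 1,920 bearings

Annual demand D = 3,170 × 12 = 38,040.
With planned backorders, Q* = √(2DS/H) · √((H+B)/B).
√(2DS/H) = √(2 × 38,040 × 114 / 3.49) = 1576.431.
√((H+B)/B) = √((3.49+7.22)/7.22) = 1.2179.
Q* ≈ 1919.999.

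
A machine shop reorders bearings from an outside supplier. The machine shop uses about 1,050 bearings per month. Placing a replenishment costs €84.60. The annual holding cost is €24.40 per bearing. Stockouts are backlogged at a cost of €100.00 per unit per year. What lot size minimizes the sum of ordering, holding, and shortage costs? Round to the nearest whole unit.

Annual demand D = 1,050 × 12 = 12,600.
With planned backorders, Q* = √(2DS/H) · √((H+B)/B).
√(2DS/H) = √(2 × 12,600 × 84.6 / 24.4) = 295.591.
√((H+B)/B) = √((24.4+100)/100) = 1.1153.
Q* ≈ 329.686.

Q* ≈ 330 bearings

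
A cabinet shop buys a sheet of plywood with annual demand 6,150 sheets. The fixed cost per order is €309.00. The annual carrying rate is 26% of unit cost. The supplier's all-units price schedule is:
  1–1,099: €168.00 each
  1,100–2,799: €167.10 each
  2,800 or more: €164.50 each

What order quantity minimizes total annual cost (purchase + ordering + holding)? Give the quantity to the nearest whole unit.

Holding cost per unit per year at price C is H = 0.26·C.
Candidates are each tier's EOQ (if it falls in that tier) and each price-break quantity.
EOQ at €168.00 = 295.0 (feasible in tier 1): TC = 6,150×€168.00 + (6,150/295.0)×309 + (295.0/2)×0.26×€168.00 = €1,046,084.66.
EOQ at €167.10 = 295.8 < 1100, so use break Q=1100: TC = 6,150×€167.10 + (6,150/1100.0)×309 + (1100.0/2)×0.26×€167.10 = €1,053,287.89.
EOQ at €164.50 = 298.1 < 2800, so use break Q=2800: TC = 6,150×€164.50 + (6,150/2800.0)×309 + (2800.0/2)×0.26×€164.50 = €1,072,231.70.
Lowest total cost is €1,046,084.66 at Q = 295.0.

Q* ≈ 295 sheets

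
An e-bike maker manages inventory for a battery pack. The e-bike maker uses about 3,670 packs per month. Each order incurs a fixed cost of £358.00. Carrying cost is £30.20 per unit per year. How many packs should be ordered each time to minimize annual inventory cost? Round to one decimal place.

Annual demand D = 3,670 × 12 = 44,040.
EOQ = √(2DS / H) = √(2 × 44,040 × 358 / 30.2).
= √(31,532,640 / 30.2) = √1,044,127.1523 ≈ 1021.825.

Q* ≈ 1,021.8 packs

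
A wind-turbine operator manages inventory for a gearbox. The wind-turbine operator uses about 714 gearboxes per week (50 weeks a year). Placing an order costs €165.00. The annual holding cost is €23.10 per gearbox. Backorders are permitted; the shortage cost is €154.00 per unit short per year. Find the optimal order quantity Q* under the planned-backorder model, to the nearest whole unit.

Annual demand D = 714 × 50 = 35,700.
With planned backorders, Q* = √(2DS/H) · √((H+B)/B).
√(2DS/H) = √(2 × 35,700 × 165 / 23.1) = 714.143.
√((H+B)/B) = √((23.1+154)/154) = 1.0724.
Q* ≈ 765.833.

Q* ≈ 766 gearboxes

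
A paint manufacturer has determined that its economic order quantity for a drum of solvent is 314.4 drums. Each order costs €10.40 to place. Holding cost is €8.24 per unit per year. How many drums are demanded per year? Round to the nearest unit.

The basic EOQ model gives Q* = √(2DS/H); rearrange for the unknown.
From Q* = √(2DS/H): D = Q*²H / (2S) = 314.4² × 8.24 / (2 × 10.4) = 39158.762.

D ≈ 39,159 drums per year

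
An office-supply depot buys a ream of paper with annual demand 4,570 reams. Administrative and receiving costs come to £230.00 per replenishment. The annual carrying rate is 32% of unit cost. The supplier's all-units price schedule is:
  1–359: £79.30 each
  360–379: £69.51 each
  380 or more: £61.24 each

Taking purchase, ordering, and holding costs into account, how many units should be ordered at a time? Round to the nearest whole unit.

Q* ≈ 380 reams

Holding cost per unit per year at price C is H = 0.32·C.
Evaluate total cost at each tier's feasible EOQ or, if the EOQ is below the tier, at the tier's minimum quantity.
EOQ at £79.30 = 287.8 (feasible in tier 1): TC = 4,570×£79.30 + (4,570/287.8)×230 + (287.8/2)×0.32×£79.30 = £369,704.80.
EOQ at £69.51 = 307.4 < 360, so use break Q=360: TC = 4,570×£69.51 + (4,570/360.0)×230 + (360.0/2)×0.32×£69.51 = £324,584.20.
EOQ at £61.24 = 327.5 < 380, so use break Q=380: TC = 4,570×£61.24 + (4,570/380.0)×230 + (380.0/2)×0.32×£61.24 = £286,356.24.
Lowest total cost is £286,356.24 at Q = 380.0.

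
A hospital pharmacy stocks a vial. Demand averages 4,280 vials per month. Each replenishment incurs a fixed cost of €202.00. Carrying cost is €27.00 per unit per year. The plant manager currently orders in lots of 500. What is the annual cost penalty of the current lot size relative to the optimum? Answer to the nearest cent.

Extra cost ≈ €3,830.16 per year

Annual demand D = 4,280 × 12 = 51,360.
EOQ = √(2DS/H) = √(2 × 51,360 × 202 / 27) ≈ 876.64.
Cost at Q* = (D/Q*)S + (Q*/2)H = √(2DSH) ≈ €23,669.28.
Cost at Q = 500: (51,360/500)×202 + (500/2)×27 = €20,749.44 + €6,750.00 = €27,499.44.
Excess = €27,499.44 − €23,669.28 = €3,830.16.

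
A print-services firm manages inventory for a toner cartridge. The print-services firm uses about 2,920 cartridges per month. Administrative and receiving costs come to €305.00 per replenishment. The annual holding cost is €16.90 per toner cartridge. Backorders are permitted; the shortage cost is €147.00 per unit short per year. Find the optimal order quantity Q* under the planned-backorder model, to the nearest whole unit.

Annual demand D = 2,920 × 12 = 35,040.
With planned backorders, Q* = √(2DS/H) · √((H+B)/B).
√(2DS/H) = √(2 × 35,040 × 305 / 16.9) = 1124.614.
√((H+B)/B) = √((16.9+147)/147) = 1.0559.
Q* ≈ 1187.502.

Q* ≈ 1,188 cartridges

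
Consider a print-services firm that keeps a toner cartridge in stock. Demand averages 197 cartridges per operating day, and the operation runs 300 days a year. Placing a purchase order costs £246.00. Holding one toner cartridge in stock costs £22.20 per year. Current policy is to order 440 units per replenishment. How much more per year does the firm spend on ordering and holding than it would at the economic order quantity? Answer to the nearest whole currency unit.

Annual demand D = 197 × 300 = 59,100.
EOQ = √(2DS/H) = √(2 × 59,100 × 246 / 22.2) ≈ 1144.46.
Cost at Q* = (D/Q*)S + (Q*/2)H = √(2DSH) ≈ £25,406.96.
Cost at Q = 440: (59,100/440)×246 + (440/2)×22.2 = £33,042.27 + £4,884.00 = £37,926.27.
Excess = £37,926.27 − £25,406.96 = £12,519.31.

Extra cost ≈ £12,519 per year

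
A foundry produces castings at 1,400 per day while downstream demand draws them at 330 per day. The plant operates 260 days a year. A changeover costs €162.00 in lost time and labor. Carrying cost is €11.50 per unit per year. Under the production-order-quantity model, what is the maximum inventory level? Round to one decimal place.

I_max ≈ 1,359.2 castings

Annual demand D = 330 × 260 = 85,800.
Production build-up factor (1 − d/p) = 1 − 330/1,400 = 0.7643.
Q* = √(2DS / (H(1 − d/p))) = √(2 × 85,800 × 162 / (11.5 × 0.7643)).
= √(27,799,200 / 8.7893) ≈ 1778.441.
Maximum inventory = Q*(1 − d/p) = 1778.441 × 0.7643 ≈ 1359.237.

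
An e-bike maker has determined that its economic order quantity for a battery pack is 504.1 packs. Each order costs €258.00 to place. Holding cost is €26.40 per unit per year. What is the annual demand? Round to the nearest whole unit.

Invert the EOQ relation Q*² = 2DS/H.
From Q* = √(2DS/H): D = Q*²H / (2S) = 504.1² × 26.4 / (2 × 258) = 13001.325.

D ≈ 13,001 packs per year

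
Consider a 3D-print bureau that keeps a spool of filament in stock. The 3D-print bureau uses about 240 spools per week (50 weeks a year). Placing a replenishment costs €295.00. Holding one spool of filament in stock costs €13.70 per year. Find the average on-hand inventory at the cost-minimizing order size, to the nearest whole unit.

Annual demand D = 240 × 50 = 12,000.
EOQ = √(2DS/H) = √(2 × 12,000 × 295 / 13.7) ≈ 718.88.
Average inventory = Q*/2 ≈ 718.88 / 2 = 359.440.

Average inventory ≈ 359 spools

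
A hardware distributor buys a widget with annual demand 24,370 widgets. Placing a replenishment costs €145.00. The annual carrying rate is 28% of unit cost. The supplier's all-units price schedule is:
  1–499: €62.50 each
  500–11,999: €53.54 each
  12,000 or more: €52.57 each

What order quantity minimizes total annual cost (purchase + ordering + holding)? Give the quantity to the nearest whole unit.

Q* ≈ 687 widgets

Holding cost per unit per year at price C is H = 0.28·C.
Evaluate total cost at each tier's feasible EOQ or, if the EOQ is below the tier, at the tier's minimum quantity.
Tier 1 (€62.50): EOQ = 635.5 exceeds tier's upper bound 499, so this tier is dominated.
EOQ at €53.54 = 686.6 (feasible in tier 2): TC = 24,370×€53.54 + (24,370/686.6)×145 + (686.6/2)×0.28×€53.54 = €1,315,062.87.
EOQ at €52.57 = 692.9 < 12000, so use break Q=12000: TC = 24,370×€52.57 + (24,370/12000.0)×145 + (12000.0/2)×0.28×€52.57 = €1,369,742.97.
Lowest total cost is €1,315,062.87 at Q = 686.6.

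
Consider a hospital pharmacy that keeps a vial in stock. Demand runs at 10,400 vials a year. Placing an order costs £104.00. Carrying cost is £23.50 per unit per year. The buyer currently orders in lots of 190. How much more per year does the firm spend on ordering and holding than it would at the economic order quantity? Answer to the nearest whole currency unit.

Extra cost ≈ £795 per year

EOQ = √(2DS/H) = √(2 × 10,400 × 104 / 23.5) ≈ 303.40.
Cost at Q* = (D/Q*)S + (Q*/2)H = √(2DSH) ≈ £7,129.88.
Cost at Q = 190: (10,400/190)×104 + (190/2)×23.5 = £5,692.63 + £2,232.50 = £7,925.13.
Excess = £7,925.13 − £7,129.88 = £795.25.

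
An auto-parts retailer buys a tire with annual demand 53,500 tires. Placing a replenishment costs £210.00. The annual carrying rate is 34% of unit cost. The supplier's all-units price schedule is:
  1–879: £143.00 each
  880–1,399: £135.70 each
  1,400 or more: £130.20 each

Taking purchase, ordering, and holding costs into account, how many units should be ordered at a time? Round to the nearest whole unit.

Q* ≈ 1,400 tires

Holding cost per unit per year at price C is H = 0.34·C.
Evaluate total cost at each tier's feasible EOQ or, if the EOQ is below the tier, at the tier's minimum quantity.
EOQ at £143.00 = 679.8 (feasible in tier 1): TC = 53,500×£143.00 + (53,500/679.8)×210 + (679.8/2)×0.34×£143.00 = £7,683,552.86.
EOQ at £135.70 = 697.9 < 880, so use break Q=880: TC = 53,500×£135.70 + (53,500/880.0)×210 + (880.0/2)×0.34×£135.70 = £7,293,017.77.
EOQ at £130.20 = 712.5 < 1400, so use break Q=1400: TC = 53,500×£130.20 + (53,500/1400.0)×210 + (1400.0/2)×0.34×£130.20 = £7,004,712.60.
Lowest total cost is £7,004,712.60 at Q = 1400.0.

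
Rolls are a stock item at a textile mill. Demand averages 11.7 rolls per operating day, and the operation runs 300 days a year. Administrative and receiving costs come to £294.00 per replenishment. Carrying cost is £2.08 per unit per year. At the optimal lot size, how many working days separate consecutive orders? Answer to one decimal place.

Annual demand D = 11.7 × 300 = 3,510.
The optimal lot size = √(2DS/H) = √(2 × 3,510 × 294 / 2.08) ≈ 996.12.
Cycle time = Q*/D × 300 = 996.12 / 3,510 × 300 ≈ 85.138 days.

T ≈ 85.1 days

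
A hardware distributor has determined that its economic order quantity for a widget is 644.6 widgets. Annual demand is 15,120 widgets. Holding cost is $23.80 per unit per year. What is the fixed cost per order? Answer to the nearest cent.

S ≈ $327.02

Squaring Q* = √(2DS/H) gives Q*² = 2DS/H.
From Q* = √(2DS/H): S = Q*²H / (2D) = 644.6² × 23.8 / (2 × 15,120) = 327.0211.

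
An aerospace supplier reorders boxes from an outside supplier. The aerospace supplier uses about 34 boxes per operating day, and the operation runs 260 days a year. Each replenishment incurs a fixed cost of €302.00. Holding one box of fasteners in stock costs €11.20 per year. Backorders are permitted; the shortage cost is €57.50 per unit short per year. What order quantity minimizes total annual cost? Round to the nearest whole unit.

Q* ≈ 755 boxes

Annual demand D = 34 × 260 = 8,840.
With planned backorders, Q* = √(2DS/H) · √((H+B)/B).
√(2DS/H) = √(2 × 8,840 × 302 / 11.2) = 690.455.
√((H+B)/B) = √((11.2+57.5)/57.5) = 1.0931.
Q* ≈ 754.710.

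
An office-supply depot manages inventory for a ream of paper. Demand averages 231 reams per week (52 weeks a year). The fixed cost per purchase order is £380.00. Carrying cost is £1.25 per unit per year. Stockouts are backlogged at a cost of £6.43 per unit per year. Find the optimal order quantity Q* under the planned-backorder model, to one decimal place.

Annual demand D = 231 × 52 = 12,012.
With planned backorders, Q* = √(2DS/H) · √((H+B)/B).
√(2DS/H) = √(2 × 12,012 × 380 / 1.25) = 2702.461.
√((H+B)/B) = √((1.25+6.43)/6.43) = 1.0929.
Q* ≈ 2953.484.

Q* ≈ 2,953.5 reams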